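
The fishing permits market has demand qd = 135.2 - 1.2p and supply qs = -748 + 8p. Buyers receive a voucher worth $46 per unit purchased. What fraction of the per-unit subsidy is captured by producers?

Pre-subsidy: 135.2 - 1.2p = -748 + 8p gives p* = 96, q* = 20.
With the rebate, buyers effectively pay pb = ps − 46, where ps is the price sellers receive.
Demand in terms of ps becomes qd = 135.2 − 1.2(ps − 46) = 190.4 - 1.2ps. Setting this equal to supply: 190.4 - 1.2ps = -748 + 8ps, so ps = 102.
Buyers pay pb = 102 − 46 = 56; q' = -748 + 8·102 = 68.
Buyers' price falls by p* − pb = 96 − 56 = 40; sellers' price rises by ps − p* = 102 − 96 = 6.
So producers capture 6/46 = 3/23 of each unit of subsidy.

Producer share = 3/23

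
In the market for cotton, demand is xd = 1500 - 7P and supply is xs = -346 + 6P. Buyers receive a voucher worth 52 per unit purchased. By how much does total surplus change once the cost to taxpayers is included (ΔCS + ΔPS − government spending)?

Pre-subsidy: 1500 - 7P = -346 + 6P gives P* = 142, x* = 506.
With the rebate, buyers effectively pay Pb = Ps − 52, where Ps is the price sellers receive.
Demand in terms of Ps becomes xd = 1500 − 7(Ps − 52) = 1864 - 7Ps. Setting this equal to supply: 1864 - 7Ps = -346 + 6Ps, so Ps = 170.
Buyers pay Pb = 170 − 52 = 118; x' = -346 + 6·170 = 674.
ΔCS = ½(506 + 674)(142 − 118) = 14160; ΔPS = ½(506 + 674)(170 − 142) = 16520.
Government spending = 52 × 674 = 35048.
Net change = 14160 + 16520 − 35048 = -4368. The loss equals the DWL triangle ½·52·168.

Net change in total surplus = -4368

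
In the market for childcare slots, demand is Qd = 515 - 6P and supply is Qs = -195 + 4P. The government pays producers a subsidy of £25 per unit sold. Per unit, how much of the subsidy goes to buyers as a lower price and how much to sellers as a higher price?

Buyers gain £10 per unit; sellers gain £15 per unit

Pre-subsidy: 515 - 6P = -195 + 4P gives P* = 71, Q* = 89.
With the subsidy, sellers receive Ps = Pb + 25 for each unit, where Pb is the price buyers pay.
Supply in terms of Pb becomes Qs = -195 + 4(Pb + 25) = -95 + 4Pb. Setting this equal to demand: 515 - 6Pb = -95 + 4Pb, so Pb = 61.
Sellers receive Ps = 61 + 25 = 86; Q' = 515 − 6·61 = 149.
Buyers' price falls by P* − Pb = 71 − 61 = 10; sellers' price rises by Ps − P* = 86 − 71 = 15.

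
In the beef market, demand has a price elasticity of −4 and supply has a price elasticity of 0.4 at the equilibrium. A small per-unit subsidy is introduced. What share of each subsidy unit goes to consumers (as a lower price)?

For a small subsidy around the equilibrium, the benefit split depends on the relative slopes, which at a point are proportional to the elasticities.
Buyer share = εs/(εs + |εd|) = 0.4/(0.4 + 4) = 1/11; seller share = |εd|/(εs + |εd|) = 10/11.

Consumer share = 1/11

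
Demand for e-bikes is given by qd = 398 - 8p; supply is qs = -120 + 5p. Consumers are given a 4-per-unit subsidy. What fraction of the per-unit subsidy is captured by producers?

Producer share = 8/13

Pre-subsidy: 398 - 8p = -120 + 5p gives p* = 518/13, q* = 1030/13.
With the rebate, buyers effectively pay pb = ps − 4, where ps is the price sellers receive.
Demand in terms of ps becomes qd = 398 − 8(ps − 4) = 430 - 8ps. Setting this equal to supply: 430 - 8ps = -120 + 5ps, so ps = 550/13.
Buyers pay pb = 550/13 − 4 = 498/13; q' = -120 + 5·(550/13) = 1190/13.
Buyers' price falls by p* − pb = 518/13 − 498/13 = 20/13; sellers' price rises by ps − p* = 550/13 − 518/13 = 32/13.
So producers capture (32/13)/4 = 8/13 of each unit of subsidy.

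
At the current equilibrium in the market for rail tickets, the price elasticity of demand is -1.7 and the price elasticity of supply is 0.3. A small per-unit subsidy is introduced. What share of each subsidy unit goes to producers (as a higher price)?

Producer share = 0.85

For a small subsidy around the equilibrium, the benefit split depends on the relative slopes, which at a point are proportional to the elasticities.
Buyer share = εs/(εs + |εd|) = 0.3/(0.3 + 1.7) = 0.15; seller share = |εd|/(εs + |εd|) = 0.85.
So producers capture 0.85 of the subsidy.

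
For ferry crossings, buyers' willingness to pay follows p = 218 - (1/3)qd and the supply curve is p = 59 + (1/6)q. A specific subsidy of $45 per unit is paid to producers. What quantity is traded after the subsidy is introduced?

Pre-subsidy: 218 - (1/3)q = 59 + (1/6)q gives q* = 318 and p* = 112.
With the subsidy, sellers receive ps = pb + 45 for each unit, where pb is the price buyers pay.
On the curves, pb = 218 - (1/3)q and ps = 59 + (1/6)q; the wedge ps − pb = 45 gives 59 + (1/6)q − (218 - (1/3)q) = 45, so q' = 408.
Then pb = 218 − (1/3)·408 = 82 and ps = 59 + (1/6)·408 = 127.

q' = 408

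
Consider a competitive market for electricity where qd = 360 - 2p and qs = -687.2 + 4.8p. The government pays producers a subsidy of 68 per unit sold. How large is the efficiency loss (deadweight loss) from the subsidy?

Pre-subsidy: 360 - 2p = -687.2 + 4.8p gives p* = 154, q* = 52.
With the subsidy, sellers receive ps = pb + 68 for each unit, where pb is the price buyers pay.
Supply in terms of pb becomes qs = -687.2 + 4.8(pb + 68) = -360.8 + 4.8pb. Setting this equal to demand: 360 - 2pb = -360.8 + 4.8pb, so pb = 106.
Sellers receive ps = 106 + 68 = 174; q' = 360 − 2·106 = 148.
The subsidy expands output by 148 − 52 = 96 past the efficient level; on those units the gap between marginal cost and willingness to pay runs from 0 up to 68.
DWL = ½ × 68 × 96 = 3264.

Deadweight loss = 3264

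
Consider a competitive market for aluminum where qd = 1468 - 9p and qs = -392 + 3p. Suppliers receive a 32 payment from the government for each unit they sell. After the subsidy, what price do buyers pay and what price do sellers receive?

Buyers pay 147; sellers receive 179

Pre-subsidy: 1468 - 9p = -392 + 3p gives p* = 155, q* = 73.
With the subsidy, sellers receive ps = pb + 32 for each unit, where pb is the price buyers pay.
Supply in terms of pb becomes qs = -392 + 3(pb + 32) = -296 + 3pb. Setting this equal to demand: 1468 - 9pb = -296 + 3pb, so pb = 147.
Sellers receive ps = 147 + 32 = 179; q' = 1468 − 9·147 = 145.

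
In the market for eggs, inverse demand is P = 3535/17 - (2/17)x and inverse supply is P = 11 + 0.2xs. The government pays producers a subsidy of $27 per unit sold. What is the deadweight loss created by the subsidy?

Pre-subsidy: 3535/17 - (2/17)x = 11 + 0.2x gives x* = 620 and P* = 135.
With the subsidy, sellers receive Ps = Pb + 27 for each unit, where Pb is the price buyers pay.
On the curves, Pb = 3535/17 - (2/17)x and Ps = 11 + 0.2x; the wedge Ps − Pb = 27 gives 11 + 0.2x − (3535/17 - (2/17)x) = 27, so x' = 705.
Then Pb = 3535/17 − (2/17)·705 = 125 and Ps = 11 + 0.2·705 = 152.
The subsidy expands output by 705 − 620 = 85 past the efficient level; on those units the gap between marginal cost and willingness to pay runs from 0 up to 27.
DWL = ½ × 27 × 85 = 1147.5.

Deadweight loss = $1147.5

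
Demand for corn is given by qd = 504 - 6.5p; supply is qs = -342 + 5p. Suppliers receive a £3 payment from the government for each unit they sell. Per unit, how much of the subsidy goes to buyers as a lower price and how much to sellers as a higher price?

Buyers gain 30/23 per unit; sellers gain 39/23 per unit

Pre-subsidy: 504 - 6.5p = -342 + 5p gives p* = 1692/23, q* = 594/23.
With the subsidy, sellers receive ps = pb + 3 for each unit, where pb is the price buyers pay.
Supply in terms of pb becomes qs = -342 + 5(pb + 3) = -327 + 5pb. Setting this equal to demand: 504 - 6.5pb = -327 + 5pb, so pb = 1662/23.
Sellers receive ps = 1662/23 + 3 = 1731/23; q' = 504 − 6.5·(1662/23) = 789/23.
Buyers' price falls by p* − pb = 1692/23 − 1662/23 = 30/23; sellers' price rises by ps − p* = 1731/23 − 1692/23 = 39/23.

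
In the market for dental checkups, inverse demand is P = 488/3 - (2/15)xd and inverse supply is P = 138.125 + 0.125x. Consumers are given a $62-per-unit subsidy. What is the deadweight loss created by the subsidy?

Deadweight loss = $7440

Pre-subsidy: 488/3 - (2/15)x = 138.125 + 0.125x gives x* = 95 and P* = 150.
With the rebate, buyers effectively pay Pb = Ps − 62, where Ps is the price sellers receive.
On the curves, Pb = 488/3 - (2/15)x and Ps = 138.125 + 0.125x; the wedge Ps − Pb = 62 gives 138.125 + 0.125x − (488/3 - (2/15)x) = 62, so x' = 335.
Then Pb = 488/3 − (2/15)·335 = 118 and Ps = 138.125 + 0.125·335 = 180.
The subsidy expands output by 335 − 95 = 240 past the efficient level; on those units the gap between marginal cost and willingness to pay runs from 0 up to 62.
DWL = ½ × 62 × 240 = 7440.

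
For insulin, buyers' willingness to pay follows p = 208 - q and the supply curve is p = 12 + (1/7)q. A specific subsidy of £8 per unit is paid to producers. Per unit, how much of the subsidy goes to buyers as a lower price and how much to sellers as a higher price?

Buyers gain £7 per unit; sellers gain £1 per unit

Pre-subsidy: 208 - q = 12 + (1/7)q gives q* = 171.5 and p* = 36.5.
With the subsidy, sellers receive ps = pb + 8 for each unit, where pb is the price buyers pay.
On the curves, pb = 208 - q and ps = 12 + (1/7)q; the wedge ps − pb = 8 gives 12 + (1/7)q − (208 - q) = 8, so q' = 178.5.
Then pb = 208 − 1·178.5 = 29.5 and ps = 12 + (1/7)·178.5 = 37.5.
Buyers' price falls by p* − pb = 36.5 − 29.5 = 7; sellers' price rises by ps − p* = 37.5 − 36.5 = 1.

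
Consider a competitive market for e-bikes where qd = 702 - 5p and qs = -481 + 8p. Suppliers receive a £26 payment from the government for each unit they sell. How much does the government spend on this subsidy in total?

Government cost = £8502

Pre-subsidy: 702 - 5p = -481 + 8p gives p* = 91, q* = 247.
With the subsidy, sellers receive ps = pb + 26 for each unit, where pb is the price buyers pay.
Supply in terms of pb becomes qs = -481 + 8(pb + 26) = -273 + 8pb. Setting this equal to demand: 702 - 5pb = -273 + 8pb, so pb = 75.
Sellers receive ps = 75 + 26 = 101; q' = 702 − 5·75 = 327.
Government outlay = subsidy × quantity = 26 × 327 = 8502.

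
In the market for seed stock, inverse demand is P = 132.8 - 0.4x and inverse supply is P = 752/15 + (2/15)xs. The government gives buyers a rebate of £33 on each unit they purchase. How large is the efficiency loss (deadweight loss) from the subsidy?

Pre-subsidy: 132.8 - 0.4x = 752/15 + (2/15)x gives x* = 155 and P* = 70.8.
With the rebate, buyers effectively pay Pb = Ps − 33, where Ps is the price sellers receive.
On the curves, Pb = 132.8 - 0.4x and Ps = 752/15 + (2/15)x; the wedge Ps − Pb = 33 gives 752/15 + (2/15)x − (132.8 - 0.4x) = 33, so x' = 216.875.
Then Pb = 132.8 − 0.4·216.875 = 46.05 and Ps = 752/15 + (2/15)·216.875 = 79.05.
The subsidy expands output by 216.875 − 155 = 61.875 past the efficient level; on those units the gap between marginal cost and willingness to pay runs from 0 up to 33.
DWL = ½ × 33 × 61.875 = 1020.9375.

Deadweight loss = £1020.9375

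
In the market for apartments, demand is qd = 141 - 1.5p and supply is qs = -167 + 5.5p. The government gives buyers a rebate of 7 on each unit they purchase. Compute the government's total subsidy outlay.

Government cost = 582.75

Pre-subsidy: 141 - 1.5p = -167 + 5.5p gives p* = 44, q* = 75.
With the rebate, buyers effectively pay pb = ps − 7, where ps is the price sellers receive.
Demand in terms of ps becomes qd = 141 − 1.5(ps − 7) = 151.5 - 1.5ps. Setting this equal to supply: 151.5 - 1.5ps = -167 + 5.5ps, so ps = 45.5.
Buyers pay pb = 45.5 − 7 = 38.5; q' = -167 + 5.5·45.5 = 83.25.
Government outlay = subsidy × quantity = 7 × 83.25 = 582.75.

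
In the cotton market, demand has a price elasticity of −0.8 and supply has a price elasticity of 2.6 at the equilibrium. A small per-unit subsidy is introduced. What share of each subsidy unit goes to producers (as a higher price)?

Producer share = 4/17

For a small subsidy around the equilibrium, the benefit split depends on the relative slopes, which at a point are proportional to the elasticities.
Buyer share = εs/(εs + |εd|) = 2.6/(2.6 + 0.8) = 13/17; seller share = |εd|/(εs + |εd|) = 4/17.
So producers capture 4/17 of the subsidy.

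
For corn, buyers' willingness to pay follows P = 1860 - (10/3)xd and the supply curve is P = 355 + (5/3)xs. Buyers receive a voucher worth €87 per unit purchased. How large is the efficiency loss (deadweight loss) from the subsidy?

Deadweight loss = €756.9

Pre-subsidy: 1860 - (10/3)x = 355 + (5/3)x gives x* = 301 and P* = 2570/3.
With the rebate, buyers effectively pay Pb = Ps − 87, where Ps is the price sellers receive.
On the curves, Pb = 1860 - (10/3)x and Ps = 355 + (5/3)x; the wedge Ps − Pb = 87 gives 355 + (5/3)x − (1860 - (10/3)x) = 87, so x' = 318.4.
Then Pb = 1860 − (10/3)·318.4 = 2396/3 and Ps = 355 + (5/3)·318.4 = 2657/3.
The subsidy expands output by 318.4 − 301 = 17.4 past the efficient level; on those units the gap between marginal cost and willingness to pay runs from 0 up to 87.
DWL = ½ × 87 × 17.4 = 756.9.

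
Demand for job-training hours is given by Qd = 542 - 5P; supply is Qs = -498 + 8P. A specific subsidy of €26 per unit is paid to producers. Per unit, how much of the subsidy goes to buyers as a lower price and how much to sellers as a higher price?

Pre-subsidy: 542 - 5P = -498 + 8P gives P* = 80, Q* = 142.
With the subsidy, sellers receive Ps = Pb + 26 for each unit, where Pb is the price buyers pay.
Supply in terms of Pb becomes Qs = -498 + 8(Pb + 26) = -290 + 8Pb. Setting this equal to demand: 542 - 5Pb = -290 + 8Pb, so Pb = 64.
Sellers receive Ps = 64 + 26 = 90; Q' = 542 − 5·64 = 222.
Buyers' price falls by P* − Pb = 80 − 64 = 16; sellers' price rises by Ps − P* = 90 − 80 = 10.

Buyers gain €16 per unit; sellers gain €10 per unit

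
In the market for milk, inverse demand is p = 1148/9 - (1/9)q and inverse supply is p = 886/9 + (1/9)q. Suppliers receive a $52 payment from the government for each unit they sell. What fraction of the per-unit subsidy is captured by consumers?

Consumer share = 0.5

Pre-subsidy: 1148/9 - (1/9)q = 886/9 + (1/9)q gives q* = 131 and p* = 113.
With the subsidy, sellers receive ps = pb + 52 for each unit, where pb is the price buyers pay.
On the curves, pb = 1148/9 - (1/9)q and ps = 886/9 + (1/9)q; the wedge ps − pb = 52 gives 886/9 + (1/9)q − (1148/9 - (1/9)q) = 52, so q' = 365.
Then pb = 1148/9 − (1/9)·365 = 87 and ps = 886/9 + (1/9)·365 = 139.
Buyers' price falls by p* − pb = 113 − 87 = 26; sellers' price rises by ps − p* = 139 − 113 = 26.
So consumers capture 26/52 = 0.5 of each unit of subsidy.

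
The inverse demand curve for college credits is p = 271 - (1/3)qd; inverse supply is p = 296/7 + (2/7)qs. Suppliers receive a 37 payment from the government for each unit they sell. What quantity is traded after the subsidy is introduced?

Pre-subsidy: 271 - (1/3)q = 296/7 + (2/7)q gives q* = 4803/13 and p* = 1922/13.
With the subsidy, sellers receive ps = pb + 37 for each unit, where pb is the price buyers pay.
On the curves, pb = 271 - (1/3)q and ps = 296/7 + (2/7)q; the wedge ps − pb = 37 gives 296/7 + (2/7)q − (271 - (1/3)q) = 37, so q' = 5580/13.
Then pb = 271 − (1/3)·(5580/13) = 1663/13 and ps = 296/7 + (2/7)·(5580/13) = 2144/13.

q' = 5580/13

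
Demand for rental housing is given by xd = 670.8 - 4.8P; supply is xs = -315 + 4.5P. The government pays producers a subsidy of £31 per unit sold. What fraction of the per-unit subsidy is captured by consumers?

Consumer share = 15/31

Pre-subsidy: 670.8 - 4.8P = -315 + 4.5P gives P* = 106, x* = 162.
With the subsidy, sellers receive Ps = Pb + 31 for each unit, where Pb is the price buyers pay.
Supply in terms of Pb becomes xs = -315 + 4.5(Pb + 31) = -175.5 + 4.5Pb. Setting this equal to demand: 670.8 - 4.8Pb = -175.5 + 4.5Pb, so Pb = 91.
Sellers receive Ps = 91 + 31 = 122; x' = 670.8 − 4.8·91 = 234.
Buyers' price falls by P* − Pb = 106 − 91 = 15; sellers' price rises by Ps − P* = 122 − 106 = 16.
So consumers capture 15/31 = 15/31 of each unit of subsidy.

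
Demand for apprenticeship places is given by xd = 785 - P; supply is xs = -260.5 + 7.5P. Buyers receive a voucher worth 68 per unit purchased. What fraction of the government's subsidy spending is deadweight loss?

Pre-subsidy: 785 - P = -260.5 + 7.5P gives P* = 123, x* = 662.
With the rebate, buyers effectively pay Pb = Ps − 68, where Ps is the price sellers receive.
Demand in terms of Ps becomes xd = 785 − 1(Ps − 68) = 853 - Ps. Setting this equal to supply: 853 - Ps = -260.5 + 7.5Ps, so Ps = 131.
Buyers pay Pb = 131 − 68 = 63; x' = -260.5 + 7.5·131 = 722.
ΔCS = ½(662 + 722)(123 − 63) = 41520; ΔPS = ½(662 + 722)(131 − 123) = 5536.
Government spending = 68 × 722 = 49096.
DWL = ½ × 68 × (722 − 662) = 2040; fraction = 2040 / 49096 = 15/361.

DWL / government spending = 15/361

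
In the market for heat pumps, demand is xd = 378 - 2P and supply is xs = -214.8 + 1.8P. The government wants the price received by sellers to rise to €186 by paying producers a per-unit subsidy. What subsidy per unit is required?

At a seller price of 186, quantity supplied is -214.8 + 1.8·186 = 120.
Buyers absorb 120 only when they pay Pb with 378 − 2·Pb = 120, i.e. Pb = 129.
s = Ps − Pb = 186 − 129 = 57.

Required subsidy s = €57 per unit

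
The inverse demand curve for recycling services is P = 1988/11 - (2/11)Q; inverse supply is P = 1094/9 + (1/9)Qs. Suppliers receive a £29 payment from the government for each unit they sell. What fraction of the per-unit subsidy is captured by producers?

Producer share = 11/29

Pre-subsidy: 1988/11 - (2/11)Q = 1094/9 + (1/9)Q gives Q* = 202 and P* = 144.
With the subsidy, sellers receive Ps = Pb + 29 for each unit, where Pb is the price buyers pay.
On the curves, Pb = 1988/11 - (2/11)Q and Ps = 1094/9 + (1/9)Q; the wedge Ps − Pb = 29 gives 1094/9 + (1/9)Q − (1988/11 - (2/11)Q) = 29, so Q' = 301.
Then Pb = 1988/11 − (2/11)·301 = 126 and Ps = 1094/9 + (1/9)·301 = 155.
Buyers' price falls by P* − Pb = 144 − 126 = 18; sellers' price rises by Ps − P* = 155 − 144 = 11.
So producers capture 11/29 = 11/29 of each unit of subsidy.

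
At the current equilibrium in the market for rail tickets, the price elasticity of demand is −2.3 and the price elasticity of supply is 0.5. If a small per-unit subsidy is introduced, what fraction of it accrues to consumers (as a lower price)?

Consumer share = 5/28

For a small subsidy around the equilibrium, the benefit split depends on the relative slopes, which at a point are proportional to the elasticities.
Buyer share = εs/(εs + |εd|) = 0.5/(0.5 + 2.3) = 5/28; seller share = |εd|/(εs + |εd|) = 23/28.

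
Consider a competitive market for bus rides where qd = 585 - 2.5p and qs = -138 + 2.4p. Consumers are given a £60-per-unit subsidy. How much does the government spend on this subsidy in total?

Government cost = 851400/49

Pre-subsidy: 585 - 2.5p = -138 + 2.4p gives p* = 7230/49, q* = 10590/49.
With the rebate, buyers effectively pay pb = ps − 60, where ps is the price sellers receive.
Demand in terms of ps becomes qd = 585 − 2.5(ps − 60) = 735 - 2.5ps. Setting this equal to supply: 735 - 2.5ps = -138 + 2.4ps, so ps = 8730/49.
Buyers pay pb = 8730/49 − 60 = 5790/49; q' = -138 + 2.4·(8730/49) = 14190/49.
Government outlay = subsidy × quantity = 60 × 14190/49 = 851400/49.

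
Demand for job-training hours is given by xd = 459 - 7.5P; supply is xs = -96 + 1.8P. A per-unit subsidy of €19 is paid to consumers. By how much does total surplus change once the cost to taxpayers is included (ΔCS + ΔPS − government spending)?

Pre-subsidy: 459 - 7.5P = -96 + 1.8P gives P* = 1850/31, x* = 354/31.
With the rebate, buyers effectively pay Pb = Ps − 19, where Ps is the price sellers receive.
Demand in terms of Ps becomes xd = 459 − 7.5(Ps − 19) = 601.5 - 7.5Ps. Setting this equal to supply: 601.5 - 7.5Ps = -96 + 1.8Ps, so Ps = 75.
Buyers pay Pb = 75 − 19 = 56; x' = -96 + 1.8·75 = 39.
ΔCS = ½(354/31 + 39)(1850/31 − 56) = 89091/961; ΔPS = ½(354/31 + 39)(75 − 1850/31) = 742425/1922.
Government spending = 19 × 39 = 741.
Net change = 89091/961 + 742425/1922 − 741 = -16245/62. The loss equals the DWL triangle ½·19·855/31.

Net change in total surplus = -16245/62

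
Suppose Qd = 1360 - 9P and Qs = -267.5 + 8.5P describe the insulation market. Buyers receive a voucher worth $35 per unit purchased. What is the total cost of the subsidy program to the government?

Pre-subsidy: 1360 - 9P = -267.5 + 8.5P gives P* = 93, Q* = 523.
With the rebate, buyers effectively pay Pb = Ps − 35, where Ps is the price sellers receive.
Demand in terms of Ps becomes Qd = 1360 − 9(Ps − 35) = 1675 - 9Ps. Setting this equal to supply: 1675 - 9Ps = -267.5 + 8.5Ps, so Ps = 111.
Buyers pay Pb = 111 − 35 = 76; Q' = -267.5 + 8.5·111 = 676.
Government outlay = subsidy × quantity = 35 × 676 = 23660.

Government cost = $23660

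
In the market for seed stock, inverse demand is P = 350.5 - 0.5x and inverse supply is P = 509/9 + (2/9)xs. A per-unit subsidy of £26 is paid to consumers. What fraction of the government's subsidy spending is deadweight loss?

DWL / government spending = 18/443

Pre-subsidy: 350.5 - 0.5x = 509/9 + (2/9)x gives x* = 407 and P* = 147.
With the rebate, buyers effectively pay Pb = Ps − 26, where Ps is the price sellers receive.
On the curves, Pb = 350.5 - 0.5x and Ps = 509/9 + (2/9)x; the wedge Ps − Pb = 26 gives 509/9 + (2/9)x − (350.5 - 0.5x) = 26, so x' = 443.
Then Pb = 350.5 − 0.5·443 = 129 and Ps = 509/9 + (2/9)·443 = 155.
ΔCS = ½(407 + 443)(147 − 129) = 7650; ΔPS = ½(407 + 443)(155 − 147) = 3400.
Government spending = 26 × 443 = 11518.
DWL = ½ × 26 × (443 − 407) = 468; fraction = 468 / 11518 = 18/443.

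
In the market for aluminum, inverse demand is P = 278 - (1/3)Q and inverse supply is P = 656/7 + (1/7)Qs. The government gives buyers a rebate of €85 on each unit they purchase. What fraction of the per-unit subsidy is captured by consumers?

Pre-subsidy: 278 - (1/3)Q = 656/7 + (1/7)Q gives Q* = 387 and P* = 149.
With the rebate, buyers effectively pay Pb = Ps − 85, where Ps is the price sellers receive.
On the curves, Pb = 278 - (1/3)Q and Ps = 656/7 + (1/7)Q; the wedge Ps − Pb = 85 gives 656/7 + (1/7)Q − (278 - (1/3)Q) = 85, so Q' = 565.5.
Then Pb = 278 − (1/3)·565.5 = 89.5 and Ps = 656/7 + (1/7)·565.5 = 174.5.
Buyers' price falls by P* − Pb = 149 − 89.5 = 59.5; sellers' price rises by Ps − P* = 174.5 − 149 = 25.5.
So consumers capture 59.5/85 = 0.7 of each unit of subsidy.

Consumer share = 0.7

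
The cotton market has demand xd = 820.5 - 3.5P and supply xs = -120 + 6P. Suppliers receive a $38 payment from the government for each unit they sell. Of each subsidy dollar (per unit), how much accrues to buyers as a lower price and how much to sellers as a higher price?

Buyers gain $24 per unit; sellers gain $14 per unit

Pre-subsidy: 820.5 - 3.5P = -120 + 6P gives P* = 99, x* = 474.
With the subsidy, sellers receive Ps = Pb + 38 for each unit, where Pb is the price buyers pay.
Supply in terms of Pb becomes xs = -120 + 6(Pb + 38) = 108 + 6Pb. Setting this equal to demand: 820.5 - 3.5Pb = 108 + 6Pb, so Pb = 75.
Sellers receive Ps = 75 + 38 = 113; x' = 820.5 − 3.5·75 = 558.
Buyers' price falls by P* − Pb = 99 − 75 = 24; sellers' price rises by Ps − P* = 113 − 99 = 14.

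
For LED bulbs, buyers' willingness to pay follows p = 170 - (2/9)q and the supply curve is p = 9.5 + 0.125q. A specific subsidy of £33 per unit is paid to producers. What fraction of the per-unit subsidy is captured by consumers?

Consumer share = 0.64

Pre-subsidy: 170 - (2/9)q = 9.5 + 0.125q gives q* = 462.24 and p* = 67.28.
With the subsidy, sellers receive ps = pb + 33 for each unit, where pb is the price buyers pay.
On the curves, pb = 170 - (2/9)q and ps = 9.5 + 0.125q; the wedge ps − pb = 33 gives 9.5 + 0.125q − (170 - (2/9)q) = 33, so q' = 557.28.
Then pb = 170 − (2/9)·557.28 = 46.16 and ps = 9.5 + 0.125·557.28 = 79.16.
Buyers' price falls by p* − pb = 67.28 − 46.16 = 21.12; sellers' price rises by ps − p* = 79.16 − 67.28 = 11.88.
So consumers capture 21.12/33 = 0.64 of each unit of subsidy.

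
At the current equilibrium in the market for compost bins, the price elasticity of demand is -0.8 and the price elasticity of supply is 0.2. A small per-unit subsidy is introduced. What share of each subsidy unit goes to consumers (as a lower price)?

Consumer share = 0.2

For a small subsidy around the equilibrium, the benefit split depends on the relative slopes, which at a point are proportional to the elasticities.
Buyer share = εs/(εs + |εd|) = 0.2/(0.2 + 0.8) = 0.2; seller share = |εd|/(εs + |εd|) = 0.8.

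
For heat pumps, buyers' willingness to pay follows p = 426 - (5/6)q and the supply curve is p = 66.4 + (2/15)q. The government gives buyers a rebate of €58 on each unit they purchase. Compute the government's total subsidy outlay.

Pre-subsidy: 426 - (5/6)q = 66.4 + (2/15)q gives q* = 372 and p* = 116.
With the rebate, buyers effectively pay pb = ps − 58, where ps is the price sellers receive.
On the curves, pb = 426 - (5/6)q and ps = 66.4 + (2/15)q; the wedge ps − pb = 58 gives 66.4 + (2/15)q − (426 - (5/6)q) = 58, so q' = 432.
Then pb = 426 − (5/6)·432 = 66 and ps = 66.4 + (2/15)·432 = 124.
Government outlay = subsidy × quantity = 58 × 432 = 25056.

Government cost = €25056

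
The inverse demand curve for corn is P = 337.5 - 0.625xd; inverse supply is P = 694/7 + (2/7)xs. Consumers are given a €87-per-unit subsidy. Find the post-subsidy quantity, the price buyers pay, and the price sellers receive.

Pre-subsidy: 337.5 - 0.625x = 694/7 + (2/7)x gives x* = 13348/51 and P* = 8870/51.
With the rebate, buyers effectively pay Pb = Ps − 87, where Ps is the price sellers receive.
On the curves, Pb = 337.5 - 0.625x and Ps = 694/7 + (2/7)x; the wedge Ps − Pb = 87 gives 694/7 + (2/7)x − (337.5 - 0.625x) = 87, so x' = 18220/51.
Then Pb = 337.5 − 0.625·(18220/51) = 5825/51 and Ps = 694/7 + (2/7)·(18220/51) = 10262/51.

x' = 18220/51; buyers pay 5825/51; sellers receive 10262/51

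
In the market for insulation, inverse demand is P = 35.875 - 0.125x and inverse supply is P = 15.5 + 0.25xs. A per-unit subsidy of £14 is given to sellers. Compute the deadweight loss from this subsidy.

Deadweight loss = 784/3

Pre-subsidy: 35.875 - 0.125x = 15.5 + 0.25x gives x* = 163/3 and P* = 349/12.
With the subsidy, sellers receive Ps = Pb + 14 for each unit, where Pb is the price buyers pay.
On the curves, Pb = 35.875 - 0.125x and Ps = 15.5 + 0.25x; the wedge Ps − Pb = 14 gives 15.5 + 0.25x − (35.875 - 0.125x) = 14, so x' = 275/3.
Then Pb = 35.875 − 0.125·(275/3) = 293/12 and Ps = 15.5 + 0.25·(275/3) = 461/12.
The subsidy expands output by 275/3 − 163/3 = 112/3 past the efficient level; on those units the gap between marginal cost and willingness to pay runs from 0 up to 14.
DWL = ½ × 14 × 112/3 = 784/3.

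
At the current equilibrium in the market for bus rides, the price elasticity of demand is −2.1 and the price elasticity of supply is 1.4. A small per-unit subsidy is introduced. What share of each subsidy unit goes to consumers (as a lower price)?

Consumer share = 0.4

For a small subsidy around the equilibrium, the benefit split depends on the relative slopes, which at a point are proportional to the elasticities.
Buyer share = εs/(εs + |εd|) = 1.4/(1.4 + 2.1) = 0.4; seller share = |εd|/(εs + |εd|) = 0.6.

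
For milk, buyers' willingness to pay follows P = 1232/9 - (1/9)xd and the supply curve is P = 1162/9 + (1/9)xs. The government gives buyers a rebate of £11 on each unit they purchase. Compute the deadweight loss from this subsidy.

Pre-subsidy: 1232/9 - (1/9)x = 1162/9 + (1/9)x gives x* = 35 and P* = 133.
With the rebate, buyers effectively pay Pb = Ps − 11, where Ps is the price sellers receive.
On the curves, Pb = 1232/9 - (1/9)x and Ps = 1162/9 + (1/9)x; the wedge Ps − Pb = 11 gives 1162/9 + (1/9)x − (1232/9 - (1/9)x) = 11, so x' = 84.5.
Then Pb = 1232/9 − (1/9)·84.5 = 127.5 and Ps = 1162/9 + (1/9)·84.5 = 138.5.
The subsidy expands output by 84.5 − 35 = 49.5 past the efficient level; on those units the gap between marginal cost and willingness to pay runs from 0 up to 11.
DWL = ½ × 11 × 49.5 = 272.25.

Deadweight loss = £272.25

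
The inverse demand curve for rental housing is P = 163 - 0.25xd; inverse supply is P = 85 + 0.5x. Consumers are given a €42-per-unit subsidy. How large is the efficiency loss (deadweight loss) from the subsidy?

Deadweight loss = €1176

Pre-subsidy: 163 - 0.25x = 85 + 0.5x gives x* = 104 and P* = 137.
With the rebate, buyers effectively pay Pb = Ps − 42, where Ps is the price sellers receive.
On the curves, Pb = 163 - 0.25x and Ps = 85 + 0.5x; the wedge Ps − Pb = 42 gives 85 + 0.5x − (163 - 0.25x) = 42, so x' = 160.
Then Pb = 163 − 0.25·160 = 123 and Ps = 85 + 0.5·160 = 165.
The subsidy expands output by 160 − 104 = 56 past the efficient level; on those units the gap between marginal cost and willingness to pay runs from 0 up to 42.
DWL = ½ × 42 × 56 = 1176.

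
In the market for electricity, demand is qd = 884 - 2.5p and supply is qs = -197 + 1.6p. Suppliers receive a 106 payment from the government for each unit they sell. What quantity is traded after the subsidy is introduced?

Pre-subsidy: 884 - 2.5p = -197 + 1.6p gives p* = 10810/41, q* = 9219/41.
With the subsidy, sellers receive ps = pb + 106 for each unit, where pb is the price buyers pay.
Supply in terms of pb becomes qs = -197 + 1.6(pb + 106) = -27.4 + 1.6pb. Setting this equal to demand: 884 - 2.5pb = -27.4 + 1.6pb, so pb = 9114/41.
Sellers receive ps = 9114/41 + 106 = 13460/41; q' = 884 − 2.5·(9114/41) = 13459/41.

q' = 13459/41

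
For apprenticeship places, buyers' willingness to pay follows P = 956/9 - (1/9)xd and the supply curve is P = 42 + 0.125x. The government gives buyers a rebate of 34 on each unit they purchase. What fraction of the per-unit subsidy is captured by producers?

Pre-subsidy: 956/9 - (1/9)x = 42 + 0.125x gives x* = 272 and P* = 76.
With the rebate, buyers effectively pay Pb = Ps − 34, where Ps is the price sellers receive.
On the curves, Pb = 956/9 - (1/9)x and Ps = 42 + 0.125x; the wedge Ps − Pb = 34 gives 42 + 0.125x − (956/9 - (1/9)x) = 34, so x' = 416.
Then Pb = 956/9 − (1/9)·416 = 60 and Ps = 42 + 0.125·416 = 94.
Buyers' price falls by P* − Pb = 76 − 60 = 16; sellers' price rises by Ps − P* = 94 − 76 = 18.
So producers capture 18/34 = 9/17 of each unit of subsidy.

Producer share = 9/17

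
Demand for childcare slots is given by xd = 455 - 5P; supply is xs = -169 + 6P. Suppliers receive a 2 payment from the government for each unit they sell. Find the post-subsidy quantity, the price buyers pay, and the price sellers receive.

x' = 1945/11; buyers pay 612/11; sellers receive 634/11

Pre-subsidy: 455 - 5P = -169 + 6P gives P* = 624/11, x* = 1885/11.
With the subsidy, sellers receive Ps = Pb + 2 for each unit, where Pb is the price buyers pay.
Supply in terms of Pb becomes xs = -169 + 6(Pb + 2) = -157 + 6Pb. Setting this equal to demand: 455 - 5Pb = -157 + 6Pb, so Pb = 612/11.
Sellers receive Ps = 612/11 + 2 = 634/11; x' = 455 − 5·(612/11) = 1945/11.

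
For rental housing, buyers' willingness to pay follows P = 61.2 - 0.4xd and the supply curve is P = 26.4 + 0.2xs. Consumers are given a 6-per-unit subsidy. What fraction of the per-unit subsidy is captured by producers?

Producer share = 1/3

Pre-subsidy: 61.2 - 0.4x = 26.4 + 0.2x gives x* = 58 and P* = 38.
With the rebate, buyers effectively pay Pb = Ps − 6, where Ps is the price sellers receive.
On the curves, Pb = 61.2 - 0.4x and Ps = 26.4 + 0.2x; the wedge Ps − Pb = 6 gives 26.4 + 0.2x − (61.2 - 0.4x) = 6, so x' = 68.
Then Pb = 61.2 − 0.4·68 = 34 and Ps = 26.4 + 0.2·68 = 40.
Buyers' price falls by P* − Pb = 38 − 34 = 4; sellers' price rises by Ps − P* = 40 − 38 = 2.
So producers capture 2/6 = 1/3 of each unit of subsidy.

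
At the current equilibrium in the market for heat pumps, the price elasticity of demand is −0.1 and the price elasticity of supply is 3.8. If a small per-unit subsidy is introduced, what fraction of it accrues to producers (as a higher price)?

Producer share = 1/39

For a small subsidy around the equilibrium, the benefit split depends on the relative slopes, which at a point are proportional to the elasticities.
Buyer share = εs/(εs + |εd|) = 3.8/(3.8 + 0.1) = 38/39; seller share = |εd|/(εs + |εd|) = 1/39.
So producers capture 1/39 of the subsidy.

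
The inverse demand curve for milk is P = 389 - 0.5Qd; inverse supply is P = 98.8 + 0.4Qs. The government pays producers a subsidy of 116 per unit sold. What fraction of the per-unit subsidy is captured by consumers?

Pre-subsidy: 389 - 0.5Q = 98.8 + 0.4Q gives Q* = 2902/9 and P* = 2050/9.
With the subsidy, sellers receive Ps = Pb + 116 for each unit, where Pb is the price buyers pay.
On the curves, Pb = 389 - 0.5Q and Ps = 98.8 + 0.4Q; the wedge Ps − Pb = 116 gives 98.8 + 0.4Q − (389 - 0.5Q) = 116, so Q' = 1354/3.
Then Pb = 389 − 0.5·(1354/3) = 490/3 and Ps = 98.8 + 0.4·(1354/3) = 838/3.
Buyers' price falls by P* − Pb = 2050/9 − 490/3 = 580/9; sellers' price rises by Ps − P* = 838/3 − 2050/9 = 464/9.
So consumers capture (580/9)/116 = 5/9 of each unit of subsidy.

Consumer share = 5/9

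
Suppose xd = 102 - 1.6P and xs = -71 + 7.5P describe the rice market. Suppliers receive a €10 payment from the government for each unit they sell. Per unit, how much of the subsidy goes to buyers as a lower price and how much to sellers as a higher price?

Buyers gain 750/91 per unit; sellers gain 160/91 per unit

Pre-subsidy: 102 - 1.6P = -71 + 7.5P gives P* = 1730/91, x* = 6514/91.
With the subsidy, sellers receive Ps = Pb + 10 for each unit, where Pb is the price buyers pay.
Supply in terms of Pb becomes xs = -71 + 7.5(Pb + 10) = 4 + 7.5Pb. Setting this equal to demand: 102 - 1.6Pb = 4 + 7.5Pb, so Pb = 140/13.
Sellers receive Ps = 140/13 + 10 = 270/13; x' = 102 − 1.6·(140/13) = 1102/13.
Buyers' price falls by P* − Pb = 1730/91 − 140/13 = 750/91; sellers' price rises by Ps − P* = 270/13 − 1730/91 = 160/91.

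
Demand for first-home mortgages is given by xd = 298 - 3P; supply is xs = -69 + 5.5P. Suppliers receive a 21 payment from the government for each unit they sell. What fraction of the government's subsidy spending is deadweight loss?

DWL / government spending = 693/7114

Pre-subsidy: 298 - 3P = -69 + 5.5P gives P* = 734/17, x* = 2864/17.
With the subsidy, sellers receive Ps = Pb + 21 for each unit, where Pb is the price buyers pay.
Supply in terms of Pb becomes xs = -69 + 5.5(Pb + 21) = 46.5 + 5.5Pb. Setting this equal to demand: 298 - 3Pb = 46.5 + 5.5Pb, so Pb = 503/17.
Sellers receive Ps = 503/17 + 21 = 860/17; x' = 298 − 3·(503/17) = 3557/17.
ΔCS = ½(2864/17 + 3557/17)(734/17 − 503/17) = 1483251/578; ΔPS = ½(2864/17 + 3557/17)(860/17 − 734/17) = 404523/289.
Government spending = 21 × 3557/17 = 74697/17.
DWL = ½ × 21 × (3557/17 − 2864/17) = 14553/34; fraction = (14553/34) / (74697/17) = 693/7114.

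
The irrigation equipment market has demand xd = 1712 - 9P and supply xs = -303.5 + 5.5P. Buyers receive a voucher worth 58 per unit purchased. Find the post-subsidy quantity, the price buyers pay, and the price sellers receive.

x' = 659; buyers pay 117; sellers receive 175

Pre-subsidy: 1712 - 9P = -303.5 + 5.5P gives P* = 139, x* = 461.
With the rebate, buyers effectively pay Pb = Ps − 58, where Ps is the price sellers receive.
Demand in terms of Ps becomes xd = 1712 − 9(Ps − 58) = 2234 - 9Ps. Setting this equal to supply: 2234 - 9Ps = -303.5 + 5.5Ps, so Ps = 175.
Buyers pay Pb = 175 − 58 = 117; x' = -303.5 + 5.5·175 = 659.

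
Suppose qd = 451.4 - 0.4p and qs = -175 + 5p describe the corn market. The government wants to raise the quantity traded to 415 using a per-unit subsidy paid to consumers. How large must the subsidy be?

At q = 415, invert demand for the buyer price: pb = (451.4 − 415)/0.4 = 91; invert supply for the seller price: ps = (415 − (-175))/5 = 118.
The subsidy must fill the gap: s = ps − pb = 118 − 91 = 27.

Required subsidy s = 27 per unit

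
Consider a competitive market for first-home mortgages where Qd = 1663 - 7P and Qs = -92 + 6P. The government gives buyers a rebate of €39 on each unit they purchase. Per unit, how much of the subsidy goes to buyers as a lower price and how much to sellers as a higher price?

Buyers gain €18 per unit; sellers gain €21 per unit

Pre-subsidy: 1663 - 7P = -92 + 6P gives P* = 135, Q* = 718.
With the rebate, buyers effectively pay Pb = Ps − 39, where Ps is the price sellers receive.
Demand in terms of Ps becomes Qd = 1663 − 7(Ps − 39) = 1936 - 7Ps. Setting this equal to supply: 1936 - 7Ps = -92 + 6Ps, so Ps = 156.
Buyers pay Pb = 156 − 39 = 117; Q' = -92 + 6·156 = 844.
Buyers' price falls by P* − Pb = 135 − 117 = 18; sellers' price rises by Ps − P* = 156 − 135 = 21.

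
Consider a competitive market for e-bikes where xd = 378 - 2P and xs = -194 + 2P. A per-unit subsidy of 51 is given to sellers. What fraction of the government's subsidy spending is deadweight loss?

DWL / government spending = 51/286

Pre-subsidy: 378 - 2P = -194 + 2P gives P* = 143, x* = 92.
With the subsidy, sellers receive Ps = Pb + 51 for each unit, where Pb is the price buyers pay.
Supply in terms of Pb becomes xs = -194 + 2(Pb + 51) = -92 + 2Pb. Setting this equal to demand: 378 - 2Pb = -92 + 2Pb, so Pb = 117.5.
Sellers receive Ps = 117.5 + 51 = 168.5; x' = 378 − 2·117.5 = 143.
ΔCS = ½(92 + 143)(143 − 117.5) = 2996.25; ΔPS = ½(92 + 143)(168.5 − 143) = 2996.25.
Government spending = 51 × 143 = 7293.
DWL = ½ × 51 × (143 − 92) = 1300.5; fraction = 1300.5 / 7293 = 51/286.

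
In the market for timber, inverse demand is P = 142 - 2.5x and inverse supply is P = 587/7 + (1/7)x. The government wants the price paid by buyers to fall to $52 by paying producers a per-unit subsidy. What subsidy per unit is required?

At a buyer price of 52, quantity demanded is 56.8 − 0.4·52 = 36.
Sellers supply 36 only when they receive Ps = 587/7 + (1/7)·36 = 89.
s = Ps − Pb = 89 − 52 = 37.

Required subsidy s = $37 per unit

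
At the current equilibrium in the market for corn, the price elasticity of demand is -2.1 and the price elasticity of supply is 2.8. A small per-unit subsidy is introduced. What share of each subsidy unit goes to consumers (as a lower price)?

For a small subsidy around the equilibrium, the benefit split depends on the relative slopes, which at a point are proportional to the elasticities.
Buyer share = εs/(εs + |εd|) = 2.8/(2.8 + 2.1) = 4/7; seller share = |εd|/(εs + |εd|) = 3/7.

Consumer share = 4/7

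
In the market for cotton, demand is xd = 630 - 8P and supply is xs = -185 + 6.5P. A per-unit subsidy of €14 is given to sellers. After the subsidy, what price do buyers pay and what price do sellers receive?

Buyers pay 1448/29; sellers receive 1854/29

Pre-subsidy: 630 - 8P = -185 + 6.5P gives P* = 1630/29, x* = 5230/29.
With the subsidy, sellers receive Ps = Pb + 14 for each unit, where Pb is the price buyers pay.
Supply in terms of Pb becomes xs = -185 + 6.5(Pb + 14) = -94 + 6.5Pb. Setting this equal to demand: 630 - 8Pb = -94 + 6.5Pb, so Pb = 1448/29.
Sellers receive Ps = 1448/29 + 14 = 1854/29; x' = 630 − 8·(1448/29) = 6686/29.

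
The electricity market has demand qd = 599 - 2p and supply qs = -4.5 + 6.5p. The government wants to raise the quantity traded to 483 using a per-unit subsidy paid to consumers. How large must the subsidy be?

At q = 483, invert demand for the buyer price: pb = (599 − 483)/2 = 58; invert supply for the seller price: ps = (483 − (-4.5))/6.5 = 75.
The subsidy must fill the gap: s = ps − pb = 75 − 58 = 17.

Required subsidy s = 17 per unit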